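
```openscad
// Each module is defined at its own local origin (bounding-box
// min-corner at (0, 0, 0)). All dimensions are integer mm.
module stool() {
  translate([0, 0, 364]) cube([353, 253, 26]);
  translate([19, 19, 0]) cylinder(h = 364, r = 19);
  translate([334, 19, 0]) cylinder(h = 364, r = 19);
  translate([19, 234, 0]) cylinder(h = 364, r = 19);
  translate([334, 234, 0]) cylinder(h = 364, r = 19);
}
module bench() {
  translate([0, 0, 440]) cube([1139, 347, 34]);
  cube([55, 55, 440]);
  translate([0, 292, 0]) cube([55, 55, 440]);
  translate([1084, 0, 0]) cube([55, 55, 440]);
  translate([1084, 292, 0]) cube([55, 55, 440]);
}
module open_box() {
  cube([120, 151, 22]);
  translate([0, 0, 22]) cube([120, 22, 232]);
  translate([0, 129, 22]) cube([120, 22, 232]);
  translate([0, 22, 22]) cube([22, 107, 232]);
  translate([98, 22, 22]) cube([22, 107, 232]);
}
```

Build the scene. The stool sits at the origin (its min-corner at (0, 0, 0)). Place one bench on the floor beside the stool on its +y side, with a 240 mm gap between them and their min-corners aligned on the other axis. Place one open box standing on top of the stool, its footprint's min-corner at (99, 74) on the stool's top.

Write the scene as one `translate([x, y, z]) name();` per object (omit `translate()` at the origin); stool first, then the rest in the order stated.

stool();
translate([0, 493, 0]) bench();
translate([99, 74, 390]) open_box();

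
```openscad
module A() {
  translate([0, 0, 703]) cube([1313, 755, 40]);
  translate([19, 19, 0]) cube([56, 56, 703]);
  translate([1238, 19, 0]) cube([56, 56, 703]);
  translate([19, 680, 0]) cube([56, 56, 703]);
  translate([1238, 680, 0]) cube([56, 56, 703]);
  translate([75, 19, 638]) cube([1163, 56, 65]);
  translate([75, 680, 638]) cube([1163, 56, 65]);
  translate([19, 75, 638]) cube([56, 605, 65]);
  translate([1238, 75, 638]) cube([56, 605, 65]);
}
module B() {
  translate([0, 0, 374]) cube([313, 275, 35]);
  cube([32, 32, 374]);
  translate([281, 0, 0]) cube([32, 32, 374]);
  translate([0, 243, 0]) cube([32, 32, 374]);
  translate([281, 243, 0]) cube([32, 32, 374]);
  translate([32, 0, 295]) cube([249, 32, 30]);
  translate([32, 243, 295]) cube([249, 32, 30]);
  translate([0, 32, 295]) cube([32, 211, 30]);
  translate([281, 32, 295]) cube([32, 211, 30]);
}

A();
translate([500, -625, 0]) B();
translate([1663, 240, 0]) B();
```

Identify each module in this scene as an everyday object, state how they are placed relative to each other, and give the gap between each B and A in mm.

Each stool's nearest face is 350 mm from the table's bounding box.

A is a table. B is a stool. Two stools sit around the table at the −y, +x sides. The gap between each stool and the table is 350 mm.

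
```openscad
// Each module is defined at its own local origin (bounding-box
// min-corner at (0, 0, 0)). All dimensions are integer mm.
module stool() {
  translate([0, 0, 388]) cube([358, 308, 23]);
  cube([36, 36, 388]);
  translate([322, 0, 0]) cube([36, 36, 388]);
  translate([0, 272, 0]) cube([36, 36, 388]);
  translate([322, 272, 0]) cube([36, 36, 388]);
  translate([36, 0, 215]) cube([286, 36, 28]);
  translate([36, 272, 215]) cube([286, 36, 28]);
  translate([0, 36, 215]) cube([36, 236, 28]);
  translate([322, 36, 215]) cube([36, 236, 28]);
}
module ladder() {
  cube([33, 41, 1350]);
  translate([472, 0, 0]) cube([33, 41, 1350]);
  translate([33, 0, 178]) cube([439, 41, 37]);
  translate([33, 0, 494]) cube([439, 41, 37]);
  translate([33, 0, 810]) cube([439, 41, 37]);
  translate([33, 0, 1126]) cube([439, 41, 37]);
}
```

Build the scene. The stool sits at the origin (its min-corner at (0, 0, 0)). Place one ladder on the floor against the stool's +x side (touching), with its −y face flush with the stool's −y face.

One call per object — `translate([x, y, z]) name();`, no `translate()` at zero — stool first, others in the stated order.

stool();
translate([358, 0, 0]) ladder();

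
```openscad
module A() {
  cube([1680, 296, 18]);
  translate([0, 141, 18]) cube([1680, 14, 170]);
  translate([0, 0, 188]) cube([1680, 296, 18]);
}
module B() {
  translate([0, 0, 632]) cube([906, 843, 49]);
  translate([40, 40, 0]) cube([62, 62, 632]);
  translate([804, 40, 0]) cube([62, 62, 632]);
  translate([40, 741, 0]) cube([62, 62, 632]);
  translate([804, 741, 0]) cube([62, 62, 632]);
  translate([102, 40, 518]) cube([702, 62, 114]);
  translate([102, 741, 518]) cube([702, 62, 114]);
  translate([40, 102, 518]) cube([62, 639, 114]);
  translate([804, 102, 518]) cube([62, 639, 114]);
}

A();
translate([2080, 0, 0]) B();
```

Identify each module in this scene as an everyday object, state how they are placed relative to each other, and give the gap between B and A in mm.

A is an I-beam. B is a table. The table is on the floor beside the I-beam on its +x side. The gap between the table and the I-beam is 400 mm.

The table's nearest face is 400 mm from the I-beam's +x face.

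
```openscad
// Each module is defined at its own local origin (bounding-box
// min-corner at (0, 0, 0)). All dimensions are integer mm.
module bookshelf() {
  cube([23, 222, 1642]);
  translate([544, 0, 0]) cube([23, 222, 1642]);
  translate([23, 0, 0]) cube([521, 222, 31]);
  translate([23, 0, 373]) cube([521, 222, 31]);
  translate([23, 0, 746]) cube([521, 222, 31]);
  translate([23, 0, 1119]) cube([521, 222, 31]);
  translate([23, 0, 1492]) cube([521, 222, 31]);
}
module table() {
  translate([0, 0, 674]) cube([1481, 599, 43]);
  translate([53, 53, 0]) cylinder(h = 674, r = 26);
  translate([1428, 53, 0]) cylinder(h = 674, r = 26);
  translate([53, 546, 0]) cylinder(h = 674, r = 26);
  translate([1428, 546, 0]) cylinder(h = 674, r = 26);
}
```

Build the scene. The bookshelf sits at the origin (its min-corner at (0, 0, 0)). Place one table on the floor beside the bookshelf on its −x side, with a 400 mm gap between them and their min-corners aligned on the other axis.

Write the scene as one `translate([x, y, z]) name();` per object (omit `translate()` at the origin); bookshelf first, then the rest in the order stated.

bookshelf();
translate([-1881, 0, 0]) table();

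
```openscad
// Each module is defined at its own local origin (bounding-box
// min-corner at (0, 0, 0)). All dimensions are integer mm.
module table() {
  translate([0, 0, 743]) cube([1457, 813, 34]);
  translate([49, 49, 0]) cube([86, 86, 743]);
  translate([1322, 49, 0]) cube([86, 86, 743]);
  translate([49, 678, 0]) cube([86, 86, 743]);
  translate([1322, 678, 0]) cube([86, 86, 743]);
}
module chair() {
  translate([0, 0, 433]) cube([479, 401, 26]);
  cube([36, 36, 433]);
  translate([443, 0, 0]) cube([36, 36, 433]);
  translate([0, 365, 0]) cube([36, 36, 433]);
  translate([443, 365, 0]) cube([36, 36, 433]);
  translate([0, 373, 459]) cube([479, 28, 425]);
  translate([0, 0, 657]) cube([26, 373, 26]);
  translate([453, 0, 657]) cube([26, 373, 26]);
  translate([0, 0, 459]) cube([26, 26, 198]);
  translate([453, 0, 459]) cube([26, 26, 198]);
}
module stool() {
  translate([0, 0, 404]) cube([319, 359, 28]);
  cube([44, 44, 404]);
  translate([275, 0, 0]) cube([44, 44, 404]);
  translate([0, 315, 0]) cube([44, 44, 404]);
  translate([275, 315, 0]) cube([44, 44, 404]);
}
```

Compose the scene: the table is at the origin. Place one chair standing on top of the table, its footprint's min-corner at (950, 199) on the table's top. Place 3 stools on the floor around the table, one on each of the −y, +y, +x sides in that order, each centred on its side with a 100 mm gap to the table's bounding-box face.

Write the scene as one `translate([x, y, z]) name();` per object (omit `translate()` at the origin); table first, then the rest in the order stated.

table();
translate([950, 199, 777]) chair();
translate([569, -459, 0]) stool();
translate([569, 913, 0]) stool();
translate([1557, 227, 0]) stool();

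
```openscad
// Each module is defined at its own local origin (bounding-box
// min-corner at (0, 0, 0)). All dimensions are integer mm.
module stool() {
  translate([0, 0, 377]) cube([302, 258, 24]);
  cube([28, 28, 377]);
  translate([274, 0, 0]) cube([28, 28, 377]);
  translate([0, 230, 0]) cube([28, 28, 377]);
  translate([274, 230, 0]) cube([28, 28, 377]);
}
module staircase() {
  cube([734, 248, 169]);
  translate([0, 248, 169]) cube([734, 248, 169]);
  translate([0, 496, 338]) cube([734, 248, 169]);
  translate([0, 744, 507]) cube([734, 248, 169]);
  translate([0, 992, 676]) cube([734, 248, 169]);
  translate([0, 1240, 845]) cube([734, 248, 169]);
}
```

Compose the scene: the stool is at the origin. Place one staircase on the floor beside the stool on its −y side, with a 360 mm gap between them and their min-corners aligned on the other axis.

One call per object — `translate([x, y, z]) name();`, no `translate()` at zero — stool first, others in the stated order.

stool();
translate([0, -1848, 0]) staircase();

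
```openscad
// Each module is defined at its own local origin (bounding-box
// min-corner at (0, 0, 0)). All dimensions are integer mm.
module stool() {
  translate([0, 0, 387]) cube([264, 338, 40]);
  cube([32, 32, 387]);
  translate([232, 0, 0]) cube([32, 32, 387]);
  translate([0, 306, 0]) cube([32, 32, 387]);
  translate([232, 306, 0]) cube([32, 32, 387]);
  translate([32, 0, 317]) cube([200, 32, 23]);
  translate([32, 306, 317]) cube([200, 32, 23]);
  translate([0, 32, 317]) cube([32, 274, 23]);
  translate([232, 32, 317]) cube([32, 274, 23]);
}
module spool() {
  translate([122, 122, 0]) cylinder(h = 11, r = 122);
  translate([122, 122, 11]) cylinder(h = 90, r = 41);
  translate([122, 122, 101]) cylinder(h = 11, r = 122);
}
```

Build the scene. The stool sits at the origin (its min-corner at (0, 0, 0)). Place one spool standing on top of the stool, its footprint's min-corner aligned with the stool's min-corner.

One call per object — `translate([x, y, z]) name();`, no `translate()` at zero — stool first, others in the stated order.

stool();
translate([0, 0, 427]) spool();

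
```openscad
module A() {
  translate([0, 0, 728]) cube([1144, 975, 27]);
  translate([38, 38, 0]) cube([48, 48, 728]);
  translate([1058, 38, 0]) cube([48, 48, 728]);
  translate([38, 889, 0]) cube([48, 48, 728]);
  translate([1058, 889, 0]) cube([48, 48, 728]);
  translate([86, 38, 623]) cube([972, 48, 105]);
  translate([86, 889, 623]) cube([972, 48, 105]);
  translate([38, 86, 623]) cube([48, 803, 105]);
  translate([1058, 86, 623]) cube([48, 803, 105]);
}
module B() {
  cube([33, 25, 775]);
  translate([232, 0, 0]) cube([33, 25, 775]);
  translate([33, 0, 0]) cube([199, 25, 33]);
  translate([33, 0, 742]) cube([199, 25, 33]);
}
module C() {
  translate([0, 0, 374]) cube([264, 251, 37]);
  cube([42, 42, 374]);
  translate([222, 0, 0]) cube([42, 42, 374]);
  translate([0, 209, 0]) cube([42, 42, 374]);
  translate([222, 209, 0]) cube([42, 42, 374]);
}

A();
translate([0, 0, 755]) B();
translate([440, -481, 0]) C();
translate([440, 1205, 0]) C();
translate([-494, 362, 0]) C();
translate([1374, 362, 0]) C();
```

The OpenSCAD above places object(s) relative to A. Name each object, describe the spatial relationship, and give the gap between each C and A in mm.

A is a table. B is a picture frame. C is a stool. The picture frame is on top of the table. Four stools sit around the table at the −y, +y, −x, +x sides. The gap between each stool and the table is 230 mm.

Each stool's nearest face is 230 mm from the table's bounding box.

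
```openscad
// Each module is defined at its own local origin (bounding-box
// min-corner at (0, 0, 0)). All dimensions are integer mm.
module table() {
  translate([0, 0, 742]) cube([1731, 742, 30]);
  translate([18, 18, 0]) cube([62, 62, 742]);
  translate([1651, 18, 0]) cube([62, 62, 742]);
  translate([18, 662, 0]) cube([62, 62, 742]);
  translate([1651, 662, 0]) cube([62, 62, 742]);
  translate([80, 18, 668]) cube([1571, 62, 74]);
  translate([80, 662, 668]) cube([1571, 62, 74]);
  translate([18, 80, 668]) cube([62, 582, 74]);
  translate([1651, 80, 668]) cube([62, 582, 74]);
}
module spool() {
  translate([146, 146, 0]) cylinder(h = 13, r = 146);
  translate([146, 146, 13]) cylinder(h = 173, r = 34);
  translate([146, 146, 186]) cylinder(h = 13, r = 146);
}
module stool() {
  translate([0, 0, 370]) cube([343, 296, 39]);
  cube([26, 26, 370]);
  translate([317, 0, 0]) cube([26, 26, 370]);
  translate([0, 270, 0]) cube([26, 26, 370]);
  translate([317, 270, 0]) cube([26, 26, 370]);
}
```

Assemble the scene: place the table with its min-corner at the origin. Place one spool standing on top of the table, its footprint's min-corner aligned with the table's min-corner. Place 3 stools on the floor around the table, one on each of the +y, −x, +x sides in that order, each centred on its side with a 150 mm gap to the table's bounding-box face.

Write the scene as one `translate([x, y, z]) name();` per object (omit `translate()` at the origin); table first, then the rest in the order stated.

table();
translate([0, 0, 772]) spool();
translate([694, 892, 0]) stool();
translate([-493, 223, 0]) stool();
translate([1881, 223, 0]) stool();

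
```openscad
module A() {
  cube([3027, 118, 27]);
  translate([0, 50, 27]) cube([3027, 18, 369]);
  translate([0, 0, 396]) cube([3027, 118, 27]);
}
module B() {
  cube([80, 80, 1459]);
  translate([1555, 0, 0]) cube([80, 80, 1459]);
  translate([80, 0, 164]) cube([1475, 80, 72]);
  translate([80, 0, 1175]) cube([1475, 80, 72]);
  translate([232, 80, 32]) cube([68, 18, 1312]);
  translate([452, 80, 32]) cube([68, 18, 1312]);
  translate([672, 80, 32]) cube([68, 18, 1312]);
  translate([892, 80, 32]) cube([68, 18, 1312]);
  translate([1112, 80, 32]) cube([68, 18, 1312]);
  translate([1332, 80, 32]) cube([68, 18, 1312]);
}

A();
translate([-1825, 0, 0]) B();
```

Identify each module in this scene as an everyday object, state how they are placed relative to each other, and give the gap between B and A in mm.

The fence section's nearest face is 190 mm from the I-beam's −x face.

A is an I-beam. B is a fence section. The fence section is on the floor beside the I-beam on its −x side. The gap between the fence section and the I-beam is 190 mm.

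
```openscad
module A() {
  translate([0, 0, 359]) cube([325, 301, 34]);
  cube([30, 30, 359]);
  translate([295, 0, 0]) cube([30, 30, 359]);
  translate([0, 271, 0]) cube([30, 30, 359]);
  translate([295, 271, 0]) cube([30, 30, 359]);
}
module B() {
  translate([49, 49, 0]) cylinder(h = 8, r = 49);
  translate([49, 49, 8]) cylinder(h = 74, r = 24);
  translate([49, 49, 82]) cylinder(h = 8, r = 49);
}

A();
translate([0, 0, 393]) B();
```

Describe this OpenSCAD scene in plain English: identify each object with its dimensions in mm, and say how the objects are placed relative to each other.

A is a simple wooden stool: a rectangular seat 325 mm (x) by 301 mm (y), 34 mm thick, top face at z = 393 mm, on four square legs, each 30×30 mm in cross-section. The legs rest on z = 0, each flush with a corner of the seat.

B is a spool: two coaxial disc flanges of radius 49 mm and thickness 8 mm, joined by a core cylinder of radius 24 mm and height 74 mm. The lower flange rests on z = 0 and the three cylinders share a vertical axis.

The spool is on top of the stool.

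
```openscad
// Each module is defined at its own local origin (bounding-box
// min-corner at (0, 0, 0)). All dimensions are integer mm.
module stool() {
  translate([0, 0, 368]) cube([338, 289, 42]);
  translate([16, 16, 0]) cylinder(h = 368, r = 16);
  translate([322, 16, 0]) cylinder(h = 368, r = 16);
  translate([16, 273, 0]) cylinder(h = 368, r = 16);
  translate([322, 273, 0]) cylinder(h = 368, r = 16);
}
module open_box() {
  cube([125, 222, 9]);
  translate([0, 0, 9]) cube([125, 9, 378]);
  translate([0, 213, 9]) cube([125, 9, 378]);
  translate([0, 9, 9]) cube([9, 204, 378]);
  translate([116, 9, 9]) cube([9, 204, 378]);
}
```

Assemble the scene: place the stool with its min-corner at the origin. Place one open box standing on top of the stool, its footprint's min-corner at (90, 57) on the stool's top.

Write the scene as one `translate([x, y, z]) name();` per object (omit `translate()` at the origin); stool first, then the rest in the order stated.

stool();
translate([90, 57, 410]) open_box();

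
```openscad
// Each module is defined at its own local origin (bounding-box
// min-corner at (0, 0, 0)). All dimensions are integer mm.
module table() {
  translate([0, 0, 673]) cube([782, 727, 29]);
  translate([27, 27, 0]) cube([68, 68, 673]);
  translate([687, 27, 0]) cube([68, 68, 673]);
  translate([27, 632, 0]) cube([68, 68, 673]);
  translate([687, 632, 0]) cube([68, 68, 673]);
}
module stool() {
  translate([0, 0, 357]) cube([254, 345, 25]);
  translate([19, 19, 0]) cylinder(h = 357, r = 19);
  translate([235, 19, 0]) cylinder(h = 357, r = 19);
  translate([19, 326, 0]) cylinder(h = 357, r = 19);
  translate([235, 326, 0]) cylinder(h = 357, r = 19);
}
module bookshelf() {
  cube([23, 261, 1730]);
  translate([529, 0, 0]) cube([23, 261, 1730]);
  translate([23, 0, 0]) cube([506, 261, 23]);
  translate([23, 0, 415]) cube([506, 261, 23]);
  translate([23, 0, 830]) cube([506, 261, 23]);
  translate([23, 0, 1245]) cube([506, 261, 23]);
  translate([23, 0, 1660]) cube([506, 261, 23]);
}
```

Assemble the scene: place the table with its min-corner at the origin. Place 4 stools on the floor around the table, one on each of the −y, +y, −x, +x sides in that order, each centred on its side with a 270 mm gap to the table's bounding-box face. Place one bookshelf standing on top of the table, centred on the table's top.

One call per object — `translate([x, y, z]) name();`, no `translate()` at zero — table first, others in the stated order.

table();
translate([264, -615, 0]) stool();
translate([264, 997, 0]) stool();
translate([-524, 191, 0]) stool();
translate([1052, 191, 0]) stool();
translate([115, 233, 702]) bookshelf();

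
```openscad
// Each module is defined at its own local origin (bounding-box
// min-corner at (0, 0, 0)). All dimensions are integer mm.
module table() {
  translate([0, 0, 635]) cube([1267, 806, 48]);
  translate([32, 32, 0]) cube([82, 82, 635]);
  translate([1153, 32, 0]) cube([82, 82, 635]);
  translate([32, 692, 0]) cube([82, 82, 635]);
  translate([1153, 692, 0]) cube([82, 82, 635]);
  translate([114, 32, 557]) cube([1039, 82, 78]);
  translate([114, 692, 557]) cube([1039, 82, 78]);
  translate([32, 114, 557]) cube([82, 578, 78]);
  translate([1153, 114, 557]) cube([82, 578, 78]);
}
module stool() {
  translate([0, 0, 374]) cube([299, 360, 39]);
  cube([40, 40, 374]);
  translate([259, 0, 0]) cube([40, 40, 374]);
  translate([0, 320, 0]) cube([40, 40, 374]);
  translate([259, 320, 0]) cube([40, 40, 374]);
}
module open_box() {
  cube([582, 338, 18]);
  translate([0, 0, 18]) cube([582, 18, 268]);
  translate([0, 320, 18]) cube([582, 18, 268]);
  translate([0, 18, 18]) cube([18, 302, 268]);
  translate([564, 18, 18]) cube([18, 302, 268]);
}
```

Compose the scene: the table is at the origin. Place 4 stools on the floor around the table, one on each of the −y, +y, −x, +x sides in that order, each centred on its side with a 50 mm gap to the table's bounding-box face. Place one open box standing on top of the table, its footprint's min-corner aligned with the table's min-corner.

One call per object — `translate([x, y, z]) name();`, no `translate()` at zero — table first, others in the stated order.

table();
translate([484, -410, 0]) stool();
translate([484, 856, 0]) stool();
translate([-349, 223, 0]) stool();
translate([1317, 223, 0]) stool();
translate([0, 0, 683]) open_box();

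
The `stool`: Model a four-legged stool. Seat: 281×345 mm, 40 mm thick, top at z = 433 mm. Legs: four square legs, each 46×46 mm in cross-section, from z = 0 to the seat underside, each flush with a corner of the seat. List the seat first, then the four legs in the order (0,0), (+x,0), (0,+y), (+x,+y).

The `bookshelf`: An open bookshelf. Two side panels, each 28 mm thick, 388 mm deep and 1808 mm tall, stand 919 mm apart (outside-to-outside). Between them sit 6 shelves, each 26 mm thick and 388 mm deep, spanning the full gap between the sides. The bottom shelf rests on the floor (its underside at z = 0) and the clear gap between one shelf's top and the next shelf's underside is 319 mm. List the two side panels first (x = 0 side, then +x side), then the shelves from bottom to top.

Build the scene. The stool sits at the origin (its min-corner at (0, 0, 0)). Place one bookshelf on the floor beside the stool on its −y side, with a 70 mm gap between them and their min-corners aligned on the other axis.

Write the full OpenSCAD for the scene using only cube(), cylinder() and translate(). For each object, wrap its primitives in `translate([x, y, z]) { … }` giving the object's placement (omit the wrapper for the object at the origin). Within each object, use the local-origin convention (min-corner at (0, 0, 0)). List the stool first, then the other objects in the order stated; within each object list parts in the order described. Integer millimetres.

translate([0, 0, 393]) cube([281, 345, 40]);
cube([46, 46, 393]);
translate([235, 0, 0]) cube([46, 46, 393]);
translate([0, 299, 0]) cube([46, 46, 393]);
translate([235, 299, 0]) cube([46, 46, 393]);
translate([0, -458, 0]) {
  cube([28, 388, 1808]);
  translate([891, 0, 0]) cube([28, 388, 1808]);
  translate([28, 0, 0]) cube([863, 388, 26]);
  translate([28, 0, 345]) cube([863, 388, 26]);
  translate([28, 0, 690]) cube([863, 388, 26]);
  translate([28, 0, 1035]) cube([863, 388, 26]);
  translate([28, 0, 1380]) cube([863, 388, 26]);
  translate([28, 0, 1725]) cube([863, 388, 26]);
}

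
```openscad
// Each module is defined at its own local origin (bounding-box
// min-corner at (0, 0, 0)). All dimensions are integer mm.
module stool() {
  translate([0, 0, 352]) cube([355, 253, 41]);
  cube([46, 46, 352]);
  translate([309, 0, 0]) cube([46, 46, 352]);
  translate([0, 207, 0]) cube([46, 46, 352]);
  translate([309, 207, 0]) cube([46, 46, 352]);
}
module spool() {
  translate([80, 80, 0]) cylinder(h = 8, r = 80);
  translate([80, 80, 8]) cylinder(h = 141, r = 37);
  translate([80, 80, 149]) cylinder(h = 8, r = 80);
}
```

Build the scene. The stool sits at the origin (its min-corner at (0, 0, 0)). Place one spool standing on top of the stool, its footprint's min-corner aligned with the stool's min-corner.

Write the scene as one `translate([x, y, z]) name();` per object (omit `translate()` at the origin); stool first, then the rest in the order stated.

stool();
translate([0, 0, 393]) spool();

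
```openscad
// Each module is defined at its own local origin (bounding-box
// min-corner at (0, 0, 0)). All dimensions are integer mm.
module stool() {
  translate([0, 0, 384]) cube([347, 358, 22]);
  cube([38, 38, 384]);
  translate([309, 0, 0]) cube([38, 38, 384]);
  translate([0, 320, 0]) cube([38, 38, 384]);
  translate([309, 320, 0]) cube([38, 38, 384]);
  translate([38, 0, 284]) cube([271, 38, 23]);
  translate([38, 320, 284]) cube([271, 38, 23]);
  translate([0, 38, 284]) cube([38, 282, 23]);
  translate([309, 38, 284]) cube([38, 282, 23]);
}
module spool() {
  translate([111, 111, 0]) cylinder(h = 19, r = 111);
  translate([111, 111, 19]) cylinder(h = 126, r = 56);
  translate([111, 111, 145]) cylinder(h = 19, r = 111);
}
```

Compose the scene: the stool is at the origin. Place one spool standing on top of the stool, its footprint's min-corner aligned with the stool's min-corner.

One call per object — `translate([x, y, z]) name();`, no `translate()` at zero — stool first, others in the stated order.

stool();
translate([0, 0, 406]) spool();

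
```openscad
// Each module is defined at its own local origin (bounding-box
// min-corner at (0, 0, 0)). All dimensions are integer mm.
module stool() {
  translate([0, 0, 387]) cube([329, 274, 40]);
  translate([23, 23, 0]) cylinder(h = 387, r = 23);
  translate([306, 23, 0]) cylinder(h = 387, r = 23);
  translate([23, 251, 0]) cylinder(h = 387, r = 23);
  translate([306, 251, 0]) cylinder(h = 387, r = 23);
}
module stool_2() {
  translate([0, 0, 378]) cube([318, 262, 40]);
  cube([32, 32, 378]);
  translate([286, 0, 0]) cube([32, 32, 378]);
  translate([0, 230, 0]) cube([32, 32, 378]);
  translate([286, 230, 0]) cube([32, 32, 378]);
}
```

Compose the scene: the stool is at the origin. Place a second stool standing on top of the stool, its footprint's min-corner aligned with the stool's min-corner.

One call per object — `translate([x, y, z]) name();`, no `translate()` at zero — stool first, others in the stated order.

stool();
translate([0, 0, 427]) stool_2();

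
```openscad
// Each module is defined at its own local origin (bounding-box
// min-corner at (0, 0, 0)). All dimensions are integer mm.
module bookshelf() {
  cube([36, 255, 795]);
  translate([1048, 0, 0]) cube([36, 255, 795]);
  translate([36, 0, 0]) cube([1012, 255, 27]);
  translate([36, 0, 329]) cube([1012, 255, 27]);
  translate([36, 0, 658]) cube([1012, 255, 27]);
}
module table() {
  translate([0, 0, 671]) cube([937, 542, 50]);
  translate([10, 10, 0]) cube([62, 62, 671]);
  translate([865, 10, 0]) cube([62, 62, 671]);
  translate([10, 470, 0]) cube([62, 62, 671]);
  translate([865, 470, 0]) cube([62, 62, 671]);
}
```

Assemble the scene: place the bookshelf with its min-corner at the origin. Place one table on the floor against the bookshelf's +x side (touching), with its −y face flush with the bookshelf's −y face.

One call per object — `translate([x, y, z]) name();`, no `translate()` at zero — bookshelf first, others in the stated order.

bookshelf();
translate([1084, 0, 0]) table();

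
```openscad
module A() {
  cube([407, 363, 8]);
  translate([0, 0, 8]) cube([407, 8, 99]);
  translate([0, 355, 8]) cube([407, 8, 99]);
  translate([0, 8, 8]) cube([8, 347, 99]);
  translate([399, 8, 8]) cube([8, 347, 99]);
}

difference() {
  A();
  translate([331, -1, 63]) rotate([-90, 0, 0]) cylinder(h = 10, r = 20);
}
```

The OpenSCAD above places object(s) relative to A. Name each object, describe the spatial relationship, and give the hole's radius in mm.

A is an open box. The open box has a circular hole through its front wall. The hole's radius is 20 mm.

The subtracted cylinder has r = 20 mm.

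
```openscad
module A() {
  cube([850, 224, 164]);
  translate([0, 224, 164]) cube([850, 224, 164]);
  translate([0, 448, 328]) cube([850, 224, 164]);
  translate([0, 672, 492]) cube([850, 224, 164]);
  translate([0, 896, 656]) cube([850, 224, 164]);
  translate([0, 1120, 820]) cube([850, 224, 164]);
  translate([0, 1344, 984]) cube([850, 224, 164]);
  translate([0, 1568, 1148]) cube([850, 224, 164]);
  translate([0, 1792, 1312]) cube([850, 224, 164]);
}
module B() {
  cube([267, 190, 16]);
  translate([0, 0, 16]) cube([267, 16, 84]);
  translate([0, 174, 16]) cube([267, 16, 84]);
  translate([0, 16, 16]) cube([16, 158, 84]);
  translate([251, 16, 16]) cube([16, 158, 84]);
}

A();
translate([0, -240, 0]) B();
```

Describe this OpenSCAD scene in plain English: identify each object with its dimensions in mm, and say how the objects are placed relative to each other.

A is a straight staircase of 9 solid steps. Each step is 850 mm wide (x), 224 mm deep (y, the going) and 164 mm tall (the rise). The first step rests on the floor; each subsequent step sits one going further in +y and one rise higher in +z, directly behind and above the previous step with no overlap.

B is an open storage box with external size 267×190×100 mm and wall thickness 16 mm (the base is also 16 mm thick). The base covers the whole footprint; the four walls stand on the base, with the y-facing walls full-width and the x-facing walls fitting between their inner faces.

The open box is on the floor beside the staircase on its −y side.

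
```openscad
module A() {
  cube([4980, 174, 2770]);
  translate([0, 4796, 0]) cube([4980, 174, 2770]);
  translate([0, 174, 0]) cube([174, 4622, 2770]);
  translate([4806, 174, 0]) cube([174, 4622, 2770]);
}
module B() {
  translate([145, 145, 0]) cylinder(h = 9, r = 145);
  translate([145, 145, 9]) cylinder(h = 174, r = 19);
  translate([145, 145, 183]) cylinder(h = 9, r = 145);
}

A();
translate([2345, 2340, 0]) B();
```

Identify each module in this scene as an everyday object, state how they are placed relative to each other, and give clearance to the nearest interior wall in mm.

A is a house frame. B is a spool. The spool sits inside the house frame, centred. The clearance to the nearest interior wall is 2166 mm.

Clearances: x = 2171, y = 2166; minimum 2166 mm.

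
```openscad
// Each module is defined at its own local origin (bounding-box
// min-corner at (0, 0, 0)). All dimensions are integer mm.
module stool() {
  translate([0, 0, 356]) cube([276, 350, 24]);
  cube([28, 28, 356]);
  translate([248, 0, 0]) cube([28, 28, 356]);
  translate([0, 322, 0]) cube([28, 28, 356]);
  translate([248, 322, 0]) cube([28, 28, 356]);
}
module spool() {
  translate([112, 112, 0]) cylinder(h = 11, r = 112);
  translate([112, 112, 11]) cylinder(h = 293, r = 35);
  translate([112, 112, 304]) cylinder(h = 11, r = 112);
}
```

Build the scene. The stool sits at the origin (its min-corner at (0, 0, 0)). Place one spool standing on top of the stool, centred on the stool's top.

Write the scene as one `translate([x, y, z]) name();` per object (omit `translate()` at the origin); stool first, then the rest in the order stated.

stool();
translate([26, 63, 380]) spool();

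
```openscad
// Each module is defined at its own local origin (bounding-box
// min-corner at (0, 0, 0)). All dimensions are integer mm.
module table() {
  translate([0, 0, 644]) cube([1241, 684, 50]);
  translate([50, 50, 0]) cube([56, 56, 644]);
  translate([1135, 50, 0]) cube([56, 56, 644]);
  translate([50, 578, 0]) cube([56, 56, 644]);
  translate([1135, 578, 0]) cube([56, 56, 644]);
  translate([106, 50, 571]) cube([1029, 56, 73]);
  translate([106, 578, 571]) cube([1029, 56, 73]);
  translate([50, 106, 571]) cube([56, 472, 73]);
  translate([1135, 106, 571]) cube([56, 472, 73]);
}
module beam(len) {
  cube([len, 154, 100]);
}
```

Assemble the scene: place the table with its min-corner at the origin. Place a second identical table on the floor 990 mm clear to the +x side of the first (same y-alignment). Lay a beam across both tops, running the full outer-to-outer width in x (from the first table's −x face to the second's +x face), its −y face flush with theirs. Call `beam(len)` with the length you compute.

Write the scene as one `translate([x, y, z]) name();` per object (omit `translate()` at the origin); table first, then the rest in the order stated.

table();
translate([2231, 0, 0]) table();
translate([0, 0, 694]) beam(3472);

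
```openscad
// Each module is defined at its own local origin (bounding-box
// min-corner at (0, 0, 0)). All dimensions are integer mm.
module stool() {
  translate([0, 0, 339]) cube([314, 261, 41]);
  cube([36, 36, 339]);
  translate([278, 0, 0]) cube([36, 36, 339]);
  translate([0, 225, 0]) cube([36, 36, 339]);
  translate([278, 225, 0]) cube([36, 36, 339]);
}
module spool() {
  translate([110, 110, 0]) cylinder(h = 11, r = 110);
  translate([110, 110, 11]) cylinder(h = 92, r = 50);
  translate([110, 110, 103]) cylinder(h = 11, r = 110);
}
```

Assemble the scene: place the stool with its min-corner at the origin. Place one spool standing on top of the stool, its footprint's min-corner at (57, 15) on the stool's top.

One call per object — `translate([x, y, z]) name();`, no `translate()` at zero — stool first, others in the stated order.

stool();
translate([57, 15, 380]) spool();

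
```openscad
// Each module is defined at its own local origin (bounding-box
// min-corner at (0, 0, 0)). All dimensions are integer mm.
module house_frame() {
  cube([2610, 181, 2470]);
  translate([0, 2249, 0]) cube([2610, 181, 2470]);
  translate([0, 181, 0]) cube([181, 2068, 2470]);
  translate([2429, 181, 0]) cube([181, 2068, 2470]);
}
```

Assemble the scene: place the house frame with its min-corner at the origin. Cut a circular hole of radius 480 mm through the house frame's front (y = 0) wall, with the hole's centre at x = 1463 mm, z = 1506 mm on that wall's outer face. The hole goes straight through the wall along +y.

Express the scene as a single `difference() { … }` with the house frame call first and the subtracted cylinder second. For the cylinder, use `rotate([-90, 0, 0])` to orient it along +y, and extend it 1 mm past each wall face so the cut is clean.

difference() {
  house_frame();
  translate([1463, -1, 1506]) rotate([-90, 0, 0]) cylinder(h = 183, r = 480);
}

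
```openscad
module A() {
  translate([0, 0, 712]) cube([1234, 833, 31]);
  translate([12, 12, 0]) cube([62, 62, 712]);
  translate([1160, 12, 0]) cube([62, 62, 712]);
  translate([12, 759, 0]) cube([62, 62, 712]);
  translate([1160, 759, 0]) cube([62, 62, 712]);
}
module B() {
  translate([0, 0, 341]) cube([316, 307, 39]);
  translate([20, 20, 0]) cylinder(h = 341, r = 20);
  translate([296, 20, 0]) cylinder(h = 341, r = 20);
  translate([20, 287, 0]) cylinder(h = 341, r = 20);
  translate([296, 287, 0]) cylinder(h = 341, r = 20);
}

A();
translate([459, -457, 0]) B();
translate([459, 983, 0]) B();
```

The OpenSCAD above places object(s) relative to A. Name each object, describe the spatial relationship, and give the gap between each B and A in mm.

Each stool's nearest face is 150 mm from the table's bounding box.

A is a table. B is a stool. Two stools sit around the table at the −y, +y sides. The gap between each stool and the table is 150 mm.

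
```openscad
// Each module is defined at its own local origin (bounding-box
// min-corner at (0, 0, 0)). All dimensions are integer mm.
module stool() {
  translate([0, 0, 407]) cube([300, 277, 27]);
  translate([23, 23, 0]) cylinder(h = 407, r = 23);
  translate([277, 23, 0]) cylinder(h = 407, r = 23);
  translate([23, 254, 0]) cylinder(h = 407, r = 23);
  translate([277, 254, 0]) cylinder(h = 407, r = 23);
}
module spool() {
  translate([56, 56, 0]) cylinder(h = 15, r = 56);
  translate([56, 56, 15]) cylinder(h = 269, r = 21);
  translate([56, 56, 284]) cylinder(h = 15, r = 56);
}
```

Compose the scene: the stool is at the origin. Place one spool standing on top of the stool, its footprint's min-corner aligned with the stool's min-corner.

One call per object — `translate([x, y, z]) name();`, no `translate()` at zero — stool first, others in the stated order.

stool();
translate([0, 0, 434]) spool();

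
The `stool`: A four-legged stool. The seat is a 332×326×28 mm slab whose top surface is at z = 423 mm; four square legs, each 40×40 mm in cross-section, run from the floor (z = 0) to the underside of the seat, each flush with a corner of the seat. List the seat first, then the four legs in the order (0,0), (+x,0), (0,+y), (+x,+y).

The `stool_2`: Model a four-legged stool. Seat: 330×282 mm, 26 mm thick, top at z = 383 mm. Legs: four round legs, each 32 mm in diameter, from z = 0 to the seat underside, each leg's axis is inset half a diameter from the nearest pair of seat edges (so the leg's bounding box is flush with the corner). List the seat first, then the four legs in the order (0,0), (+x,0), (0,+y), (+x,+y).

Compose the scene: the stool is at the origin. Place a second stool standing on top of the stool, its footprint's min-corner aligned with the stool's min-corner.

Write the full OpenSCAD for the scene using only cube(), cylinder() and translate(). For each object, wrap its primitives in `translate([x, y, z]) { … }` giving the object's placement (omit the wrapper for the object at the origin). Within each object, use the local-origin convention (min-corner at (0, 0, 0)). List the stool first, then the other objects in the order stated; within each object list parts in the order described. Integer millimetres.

translate([0, 0, 395]) cube([332, 326, 28]);
cube([40, 40, 395]);
translate([292, 0, 0]) cube([40, 40, 395]);
translate([0, 286, 0]) cube([40, 40, 395]);
translate([292, 286, 0]) cube([40, 40, 395]);
translate([0, 0, 423]) {
  translate([0, 0, 357]) cube([330, 282, 26]);
  translate([16, 16, 0]) cylinder(h = 357, r = 16);
  translate([314, 16, 0]) cylinder(h = 357, r = 16);
  translate([16, 266, 0]) cylinder(h = 357, r = 16);
  translate([314, 266, 0]) cylinder(h = 357, r = 16);
}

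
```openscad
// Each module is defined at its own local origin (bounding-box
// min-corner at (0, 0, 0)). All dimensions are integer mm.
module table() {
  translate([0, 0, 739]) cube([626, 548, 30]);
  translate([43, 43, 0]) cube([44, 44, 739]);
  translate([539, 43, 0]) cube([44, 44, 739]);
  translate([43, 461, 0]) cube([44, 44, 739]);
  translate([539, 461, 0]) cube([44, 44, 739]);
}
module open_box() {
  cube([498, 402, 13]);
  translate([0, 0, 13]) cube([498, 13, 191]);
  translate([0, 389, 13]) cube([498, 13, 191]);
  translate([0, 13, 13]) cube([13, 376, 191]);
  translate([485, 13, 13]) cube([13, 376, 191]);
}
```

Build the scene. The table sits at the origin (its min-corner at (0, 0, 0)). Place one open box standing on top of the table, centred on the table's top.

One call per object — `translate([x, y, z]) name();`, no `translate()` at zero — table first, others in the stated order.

table();
translate([64, 73, 769]) open_box();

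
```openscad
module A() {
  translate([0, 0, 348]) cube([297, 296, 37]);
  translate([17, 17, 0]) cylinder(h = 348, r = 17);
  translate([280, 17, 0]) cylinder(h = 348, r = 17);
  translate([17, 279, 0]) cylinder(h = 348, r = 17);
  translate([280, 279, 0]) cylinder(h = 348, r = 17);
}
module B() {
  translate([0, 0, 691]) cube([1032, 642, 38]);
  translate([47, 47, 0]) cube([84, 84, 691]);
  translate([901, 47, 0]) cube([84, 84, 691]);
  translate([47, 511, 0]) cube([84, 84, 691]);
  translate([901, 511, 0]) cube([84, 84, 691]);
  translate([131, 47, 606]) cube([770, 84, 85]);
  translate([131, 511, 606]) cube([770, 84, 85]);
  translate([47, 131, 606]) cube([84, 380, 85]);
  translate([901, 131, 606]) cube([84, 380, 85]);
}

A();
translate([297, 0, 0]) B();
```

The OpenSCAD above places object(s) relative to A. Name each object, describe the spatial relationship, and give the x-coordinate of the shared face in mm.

The stool's +x face and the table's −x face are both at x = 297 mm.

A is a stool. B is a table. The table is against the stool's +x side, with their −y faces flush. The x-coordinate of the shared face is 297 mm.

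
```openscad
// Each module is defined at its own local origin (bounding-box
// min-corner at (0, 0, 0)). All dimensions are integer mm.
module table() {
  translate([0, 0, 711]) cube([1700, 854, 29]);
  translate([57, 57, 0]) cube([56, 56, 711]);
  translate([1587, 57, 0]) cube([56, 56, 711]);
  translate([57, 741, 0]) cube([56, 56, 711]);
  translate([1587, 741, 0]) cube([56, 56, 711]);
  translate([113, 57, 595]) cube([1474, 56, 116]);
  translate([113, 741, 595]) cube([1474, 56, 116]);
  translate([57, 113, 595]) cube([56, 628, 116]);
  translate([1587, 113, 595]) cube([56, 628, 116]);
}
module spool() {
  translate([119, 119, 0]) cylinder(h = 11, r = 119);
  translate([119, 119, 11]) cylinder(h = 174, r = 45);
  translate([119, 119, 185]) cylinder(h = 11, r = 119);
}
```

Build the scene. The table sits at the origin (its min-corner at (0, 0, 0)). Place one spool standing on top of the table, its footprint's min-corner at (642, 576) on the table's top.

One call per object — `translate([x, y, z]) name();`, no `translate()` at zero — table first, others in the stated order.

table();
translate([642, 576, 740]) spool();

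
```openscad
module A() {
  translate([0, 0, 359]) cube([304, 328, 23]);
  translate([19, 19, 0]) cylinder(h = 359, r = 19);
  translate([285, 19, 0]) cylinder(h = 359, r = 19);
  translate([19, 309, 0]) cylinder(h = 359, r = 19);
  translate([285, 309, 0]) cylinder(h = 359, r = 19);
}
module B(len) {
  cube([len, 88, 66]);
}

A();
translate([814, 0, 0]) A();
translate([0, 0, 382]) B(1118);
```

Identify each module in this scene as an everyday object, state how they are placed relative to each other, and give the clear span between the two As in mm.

A is a stool. B is a beam. A beam spans the tops of two stools. The clear span between the two stools is 510 mm.

Second stool starts at x = 814; first ends at x = 304; clear span = 814 − 304 = 510 mm.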